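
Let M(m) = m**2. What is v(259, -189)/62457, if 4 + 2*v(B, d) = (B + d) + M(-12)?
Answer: 35/20819 ≈ 0.0016812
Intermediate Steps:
v(B, d) = 70 + B/2 + d/2 (v(B, d) = -2 + ((B + d) + (-12)**2)/2 = -2 + ((B + d) + 144)/2 = -2 + (144 + B + d)/2 = -2 + (72 + B/2 + d/2) = 70 + B/2 + d/2)
v(259, -189)/62457 = (70 + (1/2)*259 + (1/2)*(-189))/62457 = (70 + 259/2 - 189/2)*(1/62457) = 105*(1/62457) = 35/20819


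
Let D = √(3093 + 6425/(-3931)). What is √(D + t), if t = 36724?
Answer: √(567487194964 + 3931*√47770133098)/3931 ≈ 191.78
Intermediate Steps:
D = √47770133098/3931 (D = √(3093 + 6425*(-1/3931)) = √(3093 - 6425/3931) = √(12152158/3931) = √47770133098/3931 ≈ 55.600)
√(D + t) = √(√47770133098/3931 + 36724) = √(36724 + √47770133098/3931)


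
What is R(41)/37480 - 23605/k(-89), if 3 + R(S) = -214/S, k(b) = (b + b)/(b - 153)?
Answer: -4389073129393/136764520 ≈ -32092.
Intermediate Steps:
k(b) = 2*b/(-153 + b) (k(b) = (2*b)/(-153 + b) = 2*b/(-153 + b))
R(S) = -3 - 214/S
R(41)/37480 - 23605/k(-89) = (-3 - 214/41)/37480 - 23605/(2*(-89)/(-153 - 89)) = (-3 - 214*1/41)*(1/37480) - 23605/(2*(-89)/(-242)) = (-3 - 214/41)*(1/37480) - 23605/(2*(-89)*(-1/242)) = -337/41*1/37480 - 23605/89/121 = -337/1536680 - 23605*121/89 = -337/1536680 - 2856205/89 = -4389073129393/136764520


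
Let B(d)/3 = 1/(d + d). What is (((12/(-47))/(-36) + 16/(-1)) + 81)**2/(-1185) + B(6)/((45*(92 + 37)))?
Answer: -4816833707/1350715140 ≈ -3.5661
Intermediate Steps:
B(d) = 3/(2*d) (B(d) = 3/(d + d) = 3/((2*d)) = 3*(1/(2*d)) = 3/(2*d))
(((12/(-47))/(-36) + 16/(-1)) + 81)**2/(-1185) + B(6)/((45*(92 + 37))) = (((12/(-47))/(-36) + 16/(-1)) + 81)**2/(-1185) + ((3/2)/6)/((45*(92 + 37))) = (((12*(-1/47))*(-1/36) + 16*(-1)) + 81)**2*(-1/1185) + ((3/2)*(1/6))/((45*129)) = ((-12/47*(-1/36) - 16) + 81)**2*(-1/1185) + (1/4)/5805 = ((1/141 - 16) + 81)**2*(-1/1185) + (1/4)*(1/5805) = (-2255/141 + 81)**2*(-1/1185) + 1/23220 = (9166/141)**2*(-1/1185) + 1/23220 = (84015556/19881)*(-1/1185) + 1/23220 = -84015556/23558985 + 1/23220 = -4816833707/1350715140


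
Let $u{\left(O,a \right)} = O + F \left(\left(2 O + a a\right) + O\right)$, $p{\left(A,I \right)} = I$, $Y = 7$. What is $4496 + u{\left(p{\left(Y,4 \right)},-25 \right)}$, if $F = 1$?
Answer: $5137$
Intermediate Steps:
$u{\left(O,a \right)} = a^{2} + 4 O$ ($u{\left(O,a \right)} = O + 1 \left(\left(2 O + a a\right) + O\right) = O + 1 \left(\left(2 O + a^{2}\right) + O\right) = O + 1 \left(\left(a^{2} + 2 O\right) + O\right) = O + 1 \left(a^{2} + 3 O\right) = O + \left(a^{2} + 3 O\right) = a^{2} + 4 O$)
$4496 + u{\left(p{\left(Y,4 \right)},-25 \right)} = 4496 + \left(\left(-25\right)^{2} + 4 \cdot 4\right) = 4496 + \left(625 + 16\right) = 4496 + 641 = 5137$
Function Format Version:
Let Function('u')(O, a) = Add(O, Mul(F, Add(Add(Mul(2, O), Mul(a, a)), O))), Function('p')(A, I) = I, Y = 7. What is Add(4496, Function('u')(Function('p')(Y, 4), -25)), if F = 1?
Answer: 5137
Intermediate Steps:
Function('u')(O, a) = Add(Pow(a, 2), Mul(4, O)) (Function('u')(O, a) = Add(O, Mul(1, Add(Add(Mul(2, O), Mul(a, a)), O))) = Add(O, Mul(1, Add(Add(Mul(2, O), Pow(a, 2)), O))) = Add(O, Mul(1, Add(Add(Pow(a, 2), Mul(2, O)), O))) = Add(O, Mul(1, Add(Pow(a, 2), Mul(3, O)))) = Add(O, Add(Pow(a, 2), Mul(3, O))) = Add(Pow(a, 2), Mul(4, O)))
Add(4496, Function('u')(Function('p')(Y, 4), -25)) = Add(4496, Add(Pow(-25, 2), Mul(4, 4))) = Add(4496, Add(625, 16)) = Add(4496, 641) = 5137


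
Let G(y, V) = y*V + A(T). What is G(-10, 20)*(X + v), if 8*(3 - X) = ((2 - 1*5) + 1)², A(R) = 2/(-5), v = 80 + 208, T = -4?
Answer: -291081/5 ≈ -58216.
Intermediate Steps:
v = 288
A(R) = -⅖ (A(R) = 2*(-⅕) = -⅖)
G(y, V) = -⅖ + V*y (G(y, V) = y*V - ⅖ = V*y - ⅖ = -⅖ + V*y)
X = 5/2 (X = 3 - ((2 - 1*5) + 1)²/8 = 3 - ((2 - 5) + 1)²/8 = 3 - (-3 + 1)²/8 = 3 - ⅛*(-2)² = 3 - ⅛*4 = 3 - ½ = 5/2 ≈ 2.5000)
G(-10, 20)*(X + v) = (-⅖ + 20*(-10))*(5/2 + 288) = (-⅖ - 200)*(581/2) = -1002/5*581/2 = -291081/5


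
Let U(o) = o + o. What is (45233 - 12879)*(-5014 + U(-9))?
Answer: -162805328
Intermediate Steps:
U(o) = 2*o
(45233 - 12879)*(-5014 + U(-9)) = (45233 - 12879)*(-5014 + 2*(-9)) = 32354*(-5014 - 18) = 32354*(-5032) = -162805328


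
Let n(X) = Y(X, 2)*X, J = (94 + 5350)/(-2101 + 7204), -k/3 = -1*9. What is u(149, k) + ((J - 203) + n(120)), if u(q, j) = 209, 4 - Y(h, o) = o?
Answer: 1260782/5103 ≈ 247.07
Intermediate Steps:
k = 27 (k = -(-3)*9 = -3*(-9) = 27)
J = 5444/5103 ≈ 1.0668
Y(h, o) = 4 - o
n(X) = 2*X (n(X) = (4 - 1*2)*X = (4 - 2)*X = 2*X)
u(149, k) + ((J - 203) + n(120)) = 209 + ((5444/5103 - 203) + 2*120) = 209 + (-1030465/5103 + 240) = 209 + 194255/5103 = 1260782/5103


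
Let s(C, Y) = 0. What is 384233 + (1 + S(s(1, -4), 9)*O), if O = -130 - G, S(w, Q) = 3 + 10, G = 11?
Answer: 382401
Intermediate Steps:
S(w, Q) = 13
O = -141 (O = -130 - 1*11 = -130 - 11 = -141)
384233 + (1 + S(s(1, -4), 9)*O) = 384233 + (1 + 13*(-141)) = 384233 + (1 - 1833) = 384233 - 1832 = 382401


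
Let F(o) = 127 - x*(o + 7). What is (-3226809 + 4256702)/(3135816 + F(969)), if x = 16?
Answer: 1029893/3120327 ≈ 0.33006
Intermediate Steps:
F(o) = 15 - 16*o (F(o) = 127 - 16*(o + 7) = 127 - 16*(7 + o) = 127 - (112 + 16*o) = 127 + (-112 - 16*o) = 15 - 16*o)
(-3226809 + 4256702)/(3135816 + F(969)) = (-3226809 + 4256702)/(3135816 + (15 - 16*969)) = 1029893/(3135816 + (15 - 15504)) = 1029893/(3135816 - 15489) = 1029893/3120327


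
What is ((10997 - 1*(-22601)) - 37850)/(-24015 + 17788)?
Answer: 4252/6227 ≈ 0.68283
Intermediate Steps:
((10997 - 1*(-22601)) - 37850)/(-24015 + 17788) = ((10997 + 22601) - 37850)/(-6227) = (33598 - 37850)*(-1/6227) = -4252*(-1/6227) = 4252/6227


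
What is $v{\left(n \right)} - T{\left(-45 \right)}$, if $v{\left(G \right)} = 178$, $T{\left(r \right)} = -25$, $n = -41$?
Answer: $203$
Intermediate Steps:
$v{\left(n \right)} - T{\left(-45 \right)} = 178 - -25 = 178 + 25 = 203$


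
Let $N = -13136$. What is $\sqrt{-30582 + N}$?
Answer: $i \sqrt{43718} \approx 209.09 i$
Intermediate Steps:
$\sqrt{-30582 + N} = \sqrt{-30582 - 13136} = \sqrt{-43718} = i \sqrt{43718}$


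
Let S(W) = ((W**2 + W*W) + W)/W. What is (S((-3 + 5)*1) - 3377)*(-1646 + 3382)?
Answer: -5853792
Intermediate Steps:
S(W) = (W + 2*W**2)/W (S(W) = ((W**2 + W**2) + W)/W = (2*W**2 + W)/W = (W + 2*W**2)/W)
(S((-3 + 5)*1) - 3377)*(-1646 + 3382) = ((1 + 2*((-3 + 5)*1)) - 3377)*(-1646 + 3382) = ((1 + 2*(2*1)) - 3377)*1736 = ((1 + 2*2) - 3377)*1736 = ((1 + 4) - 3377)*1736 = (5 - 3377)*1736 = -3372*1736 = -5853792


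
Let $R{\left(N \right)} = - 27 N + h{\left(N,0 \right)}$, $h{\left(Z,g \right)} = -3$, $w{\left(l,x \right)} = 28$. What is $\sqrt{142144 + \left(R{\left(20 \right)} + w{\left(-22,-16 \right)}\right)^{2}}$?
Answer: $\sqrt{407369} \approx 638.25$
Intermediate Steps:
$R{\left(N \right)} = -3 - 27 N$ ($R{\left(N \right)} = - 27 N - 3 = -3 - 27 N$)
$\sqrt{142144 + \left(R{\left(20 \right)} + w{\left(-22,-16 \right)}\right)^{2}} = \sqrt{142144 + \left(\left(-3 - 540\right) + 28\right)^{2}} = \sqrt{142144 + \left(-543 + 28\right)^{2}} = \sqrt{142144 + \left(-515\right)^{2}} = \sqrt{142144 + 265225} = \sqrt{407369}$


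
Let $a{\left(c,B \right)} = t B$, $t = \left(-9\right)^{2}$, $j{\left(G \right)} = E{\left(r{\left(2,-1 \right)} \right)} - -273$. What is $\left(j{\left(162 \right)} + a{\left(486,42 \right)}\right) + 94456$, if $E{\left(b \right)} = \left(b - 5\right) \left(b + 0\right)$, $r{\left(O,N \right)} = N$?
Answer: $98137$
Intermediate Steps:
$E{\left(b \right)} = b \left(-5 + b\right)$ ($E{\left(b \right)} = \left(-5 + b\right) b = b \left(-5 + b\right)$)
$j{\left(G \right)} = 279$ ($j{\left(G \right)} = - (-5 - 1) - -273 = \left(-1\right) \left(-6\right) + 273 = 6 + 273 = 279$)
$t = 81$
$a{\left(c,B \right)} = 81 B$
$\left(j{\left(162 \right)} + a{\left(486,42 \right)}\right) + 94456 = \left(279 + 81 \cdot 42\right) + 94456 = \left(279 + 3402\right) + 94456 = 3681 + 94456 = 98137$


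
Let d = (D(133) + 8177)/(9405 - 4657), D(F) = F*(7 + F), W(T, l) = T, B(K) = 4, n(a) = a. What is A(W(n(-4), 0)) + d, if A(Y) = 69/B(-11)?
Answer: 27175/1187 ≈ 22.894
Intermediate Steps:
d = 26797/4748 (d = (133*(7 + 133) + 8177)/(9405 - 4657) = (133*140 + 8177)/4748 = (18620 + 8177)*(1/4748) = 26797*(1/4748) = 26797/4748 ≈ 5.6439)
A(Y) = 69/4
A(W(n(-4), 0)) + d = 69/4 + 26797/4748 = 27175/1187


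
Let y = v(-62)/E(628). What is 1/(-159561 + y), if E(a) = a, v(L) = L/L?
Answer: -628/100204307 ≈ -6.2672e-6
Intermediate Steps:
v(L) = 1
y = 1/628 ≈ 0.0015924
1/(-159561 + y) = 1/(-159561 + 1/628) = 1/(-100204307/628) = -628/100204307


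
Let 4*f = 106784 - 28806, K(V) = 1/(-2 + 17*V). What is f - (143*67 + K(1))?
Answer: 297403/30 ≈ 9913.4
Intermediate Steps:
f = 38989/2 (f = (106784 - 28806)/4 = (1/4)*77978 = 38989/2 ≈ 19495.)
f - (143*67 + K(1)) = 38989/2 - (143*67 + 1/(-2 + 17*1)) = 38989/2 - (9581 + 1/(-2 + 17)) = 38989/2 - (9581 + 1/15) = 38989/2 - 1*143716/15 = 38989/2 - 143716/15 = 297403/30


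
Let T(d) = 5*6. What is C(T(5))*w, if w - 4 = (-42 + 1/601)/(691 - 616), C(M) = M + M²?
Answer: 9613658/3005 ≈ 3199.2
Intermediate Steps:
T(d) = 30
w = 155059/45075 (w = 4 + (-42 + 1/601)/(691 - 616) = 4 + (-42 + 1/601)/75 = 4 - 25241/601*1/75 = 4 - 25241/45075 = 155059/45075 ≈ 3.4400)
C(T(5))*w = (30*(1 + 30))*(155059/45075) = (30*31)*(155059/45075) = 930*(155059/45075) = 9613658/3005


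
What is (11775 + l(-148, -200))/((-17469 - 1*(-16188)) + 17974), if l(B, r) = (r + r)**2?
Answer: 171775/16693 ≈ 10.290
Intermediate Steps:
l(B, r) = 4*r**2 (l(B, r) = (2*r)**2 = 4*r**2)
(11775 + l(-148, -200))/((-17469 - 1*(-16188)) + 17974) = (11775 + 4*(-200)**2)/((-17469 - 1*(-16188)) + 17974) = (11775 + 4*40000)/((-17469 + 16188) + 17974) = (11775 + 160000)/(-1281 + 17974) = 171775/16693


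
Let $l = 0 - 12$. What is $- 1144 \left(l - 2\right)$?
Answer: $16016$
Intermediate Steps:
$l = -12$ ($l = 0 - 12 = -12$)
$- 1144 \left(l - 2\right) = - 1144 \left(-12 - 2\right) = \left(-1144\right) \left(-14\right) = 16016$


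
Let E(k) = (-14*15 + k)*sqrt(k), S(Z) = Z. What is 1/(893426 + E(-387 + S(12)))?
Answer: 893426/798338351851 + 2925*I*sqrt(15)/798338351851 ≈ 1.1191e-6 + 1.419e-8*I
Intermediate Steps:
E(k) = sqrt(k)*(-210 + k) (E(k) = (-210 + k)*sqrt(k) = sqrt(k)*(-210 + k))
1/(893426 + E(-387 + S(12))) = 1/(893426 + sqrt(-387 + 12)*(-210 + (-387 + 12))) = 1/(893426 + sqrt(-375)*(-210 - 375)) = 1/(893426 + (5*I*sqrt(15))*(-585)) = 1/(893426 - 2925*I*sqrt(15))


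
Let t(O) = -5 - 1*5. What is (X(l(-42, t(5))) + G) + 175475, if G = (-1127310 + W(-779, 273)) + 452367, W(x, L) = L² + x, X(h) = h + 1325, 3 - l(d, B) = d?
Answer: -424348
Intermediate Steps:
t(O) = -10 (t(O) = -5 - 5 = -10)
l(d, B) = 3 - d
X(h) = 1325 + h
W(x, L) = x + L²
G = -601193 (G = (-1127310 + (-779 + 273²)) + 452367 = (-1127310 + (-779 + 74529)) + 452367 = (-1127310 + 73750) + 452367 = -1053560 + 452367 = -601193)
(X(l(-42, t(5))) + G) + 175475 = ((1325 + (3 - 1*(-42))) - 601193) + 175475 = ((1325 + (3 + 42)) - 601193) + 175475 = ((1325 + 45) - 601193) + 175475 = (1370 - 601193) + 175475 = -599823 + 175475 = -424348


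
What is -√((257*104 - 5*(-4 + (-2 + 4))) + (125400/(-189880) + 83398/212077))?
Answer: -3*√3010978649485174263803/1006729519 ≈ -163.52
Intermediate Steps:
-√((257*104 - 5*(-4 + (-2 + 4))) + (125400/(-189880) + 83398/212077)) = -√((26728 - 5*(-4 + 2)) + (125400*(-1/189880) + 83398*(1/212077))) = -√((26728 - 5*(-2)) + (-3135/4747 + 83398/212077)) = -√((26728 + 10) - 268971089/1006729519) = -√(26738 - 268971089/1006729519) = -√(26917664907933/1006729519) = -3*√3010978649485174263803/1006729519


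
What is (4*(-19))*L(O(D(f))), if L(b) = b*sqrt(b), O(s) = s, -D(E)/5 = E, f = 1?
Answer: 380*I*sqrt(5) ≈ 849.71*I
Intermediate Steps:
D(E) = -5*E
L(b) = b**(3/2)
(4*(-19))*L(O(D(f))) = (4*(-19))*(-5*1)**(3/2) = -(-380)*I*sqrt(5) = 380*I*sqrt(5)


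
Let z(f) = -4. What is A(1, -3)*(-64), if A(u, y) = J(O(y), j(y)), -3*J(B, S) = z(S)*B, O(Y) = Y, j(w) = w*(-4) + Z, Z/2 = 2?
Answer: 256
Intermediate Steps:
Z = 4 (Z = 2*2 = 4)
j(w) = 4 - 4*w (j(w) = w*(-4) + 4 = -4*w + 4 = 4 - 4*w)
J(B, S) = 4*B/3 (J(B, S) = -(-4)*B/3 = 4*B/3)
A(u, y) = 4*y/3
A(1, -3)*(-64) = ((4/3)*(-3))*(-64) = -4*(-64) = 256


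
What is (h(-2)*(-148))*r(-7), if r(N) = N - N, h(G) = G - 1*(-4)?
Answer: 0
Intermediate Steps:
h(G) = 4 + G (h(G) = G + 4 = 4 + G)
r(N) = 0
(h(-2)*(-148))*r(-7) = ((4 - 2)*(-148))*0 = (2*(-148))*0 = -296*0 = 0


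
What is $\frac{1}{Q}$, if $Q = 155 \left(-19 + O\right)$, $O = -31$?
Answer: $- \frac{1}{7750} \approx -0.00012903$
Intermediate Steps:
$Q = -7750$ ($Q = 155 \left(-19 - 31\right) = 155 \left(-50\right) = -7750$)
$\frac{1}{Q} = \frac{1}{-7750} = - \frac{1}{7750}$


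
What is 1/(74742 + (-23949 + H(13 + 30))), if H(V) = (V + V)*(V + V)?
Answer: 1/58189 ≈ 1.7185e-5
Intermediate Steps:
H(V) = 4*V² (H(V) = (2*V)*(2*V) = 4*V²)
1/(74742 + (-23949 + H(13 + 30))) = 1/(74742 + (-23949 + 4*(13 + 30)²)) = 1/(74742 + (-23949 + 4*43²)) = 1/(74742 + (-23949 + 4*1849)) = 1/(74742 + (-23949 + 7396)) = 1/(74742 - 16553) = 1/58189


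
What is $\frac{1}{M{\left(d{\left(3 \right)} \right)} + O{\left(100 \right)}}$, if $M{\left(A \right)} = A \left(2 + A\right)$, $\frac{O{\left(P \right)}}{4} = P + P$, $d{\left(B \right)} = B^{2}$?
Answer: $\frac{1}{899} \approx 0.0011123$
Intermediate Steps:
$O{\left(P \right)} = 8 P$ ($O{\left(P \right)} = 4 \left(P + P\right) = 4 \cdot 2 P = 8 P$)
$\frac{1}{M{\left(d{\left(3 \right)} \right)} + O{\left(100 \right)}} = \frac{1}{3^{2} \left(2 + 3^{2}\right) + 8 \cdot 100} = \frac{1}{9 \left(2 + 9\right) + 800} = \frac{1}{9 \cdot 11 + 800} = \frac{1}{99 + 800} = \frac{1}{899}$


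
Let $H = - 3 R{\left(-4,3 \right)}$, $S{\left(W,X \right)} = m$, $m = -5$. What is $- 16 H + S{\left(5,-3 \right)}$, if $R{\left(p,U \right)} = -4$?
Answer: $-197$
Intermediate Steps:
$S{\left(W,X \right)} = -5$
$H = 12$ ($H = \left(-3\right) \left(-4\right) = 12$)
$- 16 H + S{\left(5,-3 \right)} = \left(-16\right) 12 - 5 = -192 - 5 = -197$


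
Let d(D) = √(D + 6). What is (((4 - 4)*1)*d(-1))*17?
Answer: 0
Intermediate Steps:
d(D) = √(6 + D)
(((4 - 4)*1)*d(-1))*17 = (((4 - 4)*1)*√(6 - 1))*17 = ((0*1)*√5)*17 = (0*√5)*17 = 0*17 = 0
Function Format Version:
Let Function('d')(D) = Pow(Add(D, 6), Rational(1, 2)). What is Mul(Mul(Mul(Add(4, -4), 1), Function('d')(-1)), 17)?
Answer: 0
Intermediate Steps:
Function('d')(D) = Pow(Add(6, D), Rational(1, 2))
Mul(Mul(Mul(Add(4, -4), 1), Function('d')(-1)), 17) = Mul(Mul(Mul(Add(4, -4), 1), Pow(Add(6, -1), Rational(1, 2))), 17) = Mul(Mul(Mul(0, 1), Pow(5, Rational(1, 2))), 17) = Mul(Mul(0, Pow(5, Rational(1, 2))), 17) = Mul(0, 17) = 0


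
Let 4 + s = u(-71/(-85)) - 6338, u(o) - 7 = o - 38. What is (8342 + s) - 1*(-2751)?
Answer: 401271/85 ≈ 4720.8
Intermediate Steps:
u(o) = -31 + o (u(o) = 7 + (o - 38) = 7 + (-38 + o) = -31 + o)
s = -541634/85 (s = -4 + ((-31 - 71/(-85)) - 6338) = -4 + ((-31 - 71*(-1/85)) - 6338) = -4 + ((-31 + 71/85) - 6338) = -4 + (-2564/85 - 6338) = -4 - 541294/85 = -541634/85 ≈ -6372.2)
(8342 + s) - 1*(-2751) = (8342 - 541634/85) - 1*(-2751) = 167436/85 + 2751 = 401271/85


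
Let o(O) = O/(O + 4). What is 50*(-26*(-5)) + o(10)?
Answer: 45505/7 ≈ 6500.7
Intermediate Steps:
o(O) = O/(4 + O)
50*(-26*(-5)) + o(10) = 50*(-26*(-5)) + 10/(4 + 10) = 50*130 + 10/14 = 6500 + 10*(1/14) = 6500 + 5/7 = 45505/7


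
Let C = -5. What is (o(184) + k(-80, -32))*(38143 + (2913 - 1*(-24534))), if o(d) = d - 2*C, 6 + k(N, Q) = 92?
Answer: 18365200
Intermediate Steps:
k(N, Q) = 86 (k(N, Q) = -6 + 92 = 86)
o(d) = 10 + d (o(d) = d - 2*(-5) = d + 10 = 10 + d)
(o(184) + k(-80, -32))*(38143 + (2913 - 1*(-24534))) = ((10 + 184) + 86)*(38143 + (2913 - 1*(-24534))) = (194 + 86)*(38143 + (2913 + 24534)) = 280*(38143 + 27447) = 280*65590 = 18365200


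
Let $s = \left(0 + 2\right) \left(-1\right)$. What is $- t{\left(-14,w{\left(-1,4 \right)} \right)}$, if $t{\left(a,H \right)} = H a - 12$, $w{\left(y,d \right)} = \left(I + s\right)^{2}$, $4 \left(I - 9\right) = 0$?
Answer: $698$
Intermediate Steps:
$I = 9$ ($I = 9 + \frac{1}{4} \cdot 0 = 9 + 0 = 9$)
$s = -2$ ($s = 2 \left(-1\right) = -2$)
$w{\left(y,d \right)} = 49$ ($w{\left(y,d \right)} = \left(9 - 2\right)^{2} = 7^{2} = 49$)
$t{\left(a,H \right)} = -12 + H a$
$- t{\left(-14,w{\left(-1,4 \right)} \right)} = - (-12 + 49 \left(-14\right)) = - (-12 - 686) = \left(-1\right) \left(-698\right) = 698$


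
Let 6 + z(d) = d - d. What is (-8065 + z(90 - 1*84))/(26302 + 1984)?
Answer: -8071/28286 ≈ -0.28534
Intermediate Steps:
z(d) = -6 (z(d) = -6 + (d - d) = -6 + 0 = -6)
(-8065 + z(90 - 1*84))/(26302 + 1984) = (-8065 - 6)/(26302 + 1984) = -8071/28286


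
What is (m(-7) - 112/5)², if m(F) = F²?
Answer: 17689/25 ≈ 707.56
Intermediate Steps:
(m(-7) - 112/5)² = ((-7)² - 112/5)² = (49 - 112*⅕)² = (49 - 112/5)² = (133/5)² = 17689/25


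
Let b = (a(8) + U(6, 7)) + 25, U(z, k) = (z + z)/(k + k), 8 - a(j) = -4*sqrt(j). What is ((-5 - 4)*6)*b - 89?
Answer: -13421/7 - 432*sqrt(2) ≈ -2528.2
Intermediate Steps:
a(j) = 8 + 4*sqrt(j) (a(j) = 8 - (-4)*sqrt(j) = 8 + 4*sqrt(j))
U(z, k) = z/k (U(z, k) = (2*z)/((2*k)) = (2*z)*(1/(2*k)) = z/k)
b = 237/7 + 8*sqrt(2) (b = ((8 + 4*sqrt(8)) + 6/7) + 25 = ((8 + 4*(2*sqrt(2))) + 6*(1/7)) + 25 = ((8 + 8*sqrt(2)) + 6/7) + 25 = (62/7 + 8*sqrt(2)) + 25 = 237/7 + 8*sqrt(2) ≈ 45.171)
((-5 - 4)*6)*b - 89 = ((-5 - 4)*6)*(237/7 + 8*sqrt(2)) - 89 = (-9*6)*(237/7 + 8*sqrt(2)) - 89 = -54*(237/7 + 8*sqrt(2)) - 89 = (-12798/7 - 432*sqrt(2)) - 89 = -13421/7 - 432*sqrt(2)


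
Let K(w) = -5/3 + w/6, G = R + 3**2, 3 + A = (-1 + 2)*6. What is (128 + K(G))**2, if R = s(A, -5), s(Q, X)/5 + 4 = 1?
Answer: 141376/9 ≈ 15708.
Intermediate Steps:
A = 3 (A = -3 + (-1 + 2)*6 = -3 + 1*6 = -3 + 6 = 3)
s(Q, X) = -15 (s(Q, X) = -20 + 5*1 = -20 + 5 = -15)
R = -15
G = -6 (G = -15 + 3**2 = -15 + 9 = -6)
K(w) = -5/3 + w/6 (K(w) = -5*1/3 + w*(1/6) = -5/3 + w/6)
(128 + K(G))**2 = (128 + (-5/3 + (1/6)*(-6)))**2 = (128 + (-5/3 - 1))**2 = (128 - 8/3)**2 = (376/3)**2 = 141376/9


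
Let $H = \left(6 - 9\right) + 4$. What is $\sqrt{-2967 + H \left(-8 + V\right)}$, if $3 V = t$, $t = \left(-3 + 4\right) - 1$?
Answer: $5 i \sqrt{119} \approx 54.544 i$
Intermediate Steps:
$H = 1$ ($H = -3 + 4 = 1$)
$t = 0$ ($t = 1 - 1 = 0$)
$V = 0$ ($V = \frac{1}{3} \cdot 0 = 0$)
$\sqrt{-2967 + H \left(-8 + V\right)} = \sqrt{-2967 + 1 \left(-8 + 0\right)} = \sqrt{-2967 + 1 \left(-8\right)} = \sqrt{-2967 - 8} = \sqrt{-2975} = 5 i \sqrt{119}$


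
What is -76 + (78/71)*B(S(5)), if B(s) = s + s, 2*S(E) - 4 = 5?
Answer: -4694/71 ≈ -66.113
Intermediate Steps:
S(E) = 9/2 (S(E) = 2 + (1/2)*5 = 2 + 5/2 = 9/2)
B(s) = 2*s
-76 + (78/71)*B(S(5)) = -76 + (78/71)*(2*(9/2)) = -76 + (78*(1/71))*9 = -76 + (78/71)*9 = -76 + 702/71 = -4694/71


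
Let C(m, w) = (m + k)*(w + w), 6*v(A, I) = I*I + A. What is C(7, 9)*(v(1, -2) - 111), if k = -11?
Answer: 7932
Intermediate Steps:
v(A, I) = A/6 + I²/6 (v(A, I) = (I*I + A)/6 = (I² + A)/6 = (A + I²)/6 = A/6 + I²/6)
C(m, w) = 2*w*(-11 + m) (C(m, w) = (m - 11)*(w + w) = (-11 + m)*(2*w) = 2*w*(-11 + m))
C(7, 9)*(v(1, -2) - 111) = (2*9*(-11 + 7))*(((⅙)*1 + (⅙)*(-2)²) - 111) = (2*9*(-4))*((⅙ + (⅙)*4) - 111) = -72*((⅙ + ⅔) - 111) = -72*(⅚ - 111) = -72*(-661/6) = 7932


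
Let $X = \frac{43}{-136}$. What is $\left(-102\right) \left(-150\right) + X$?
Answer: $\frac{2080757}{136} \approx 15300.0$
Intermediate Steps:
$X = - \frac{43}{136}$ ($X = 43 \left(- \frac{1}{136}\right) = - \frac{43}{136} \approx -0.31618$)
$\left(-102\right) \left(-150\right) + X = \left(-102\right) \left(-150\right) - \frac{43}{136} = 15300 - \frac{43}{136} = \frac{2080757}{136}$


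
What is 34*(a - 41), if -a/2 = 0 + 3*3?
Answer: -2006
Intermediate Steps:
a = -18 (a = -2*(0 + 3*3) = -2*(0 + 9) = -2*9 = -18)
34*(a - 41) = 34*(-18 - 41) = 34*(-59) = -2006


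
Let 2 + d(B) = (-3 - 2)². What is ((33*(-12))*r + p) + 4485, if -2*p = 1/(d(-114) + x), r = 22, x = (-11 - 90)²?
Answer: -86433697/20448 ≈ -4227.0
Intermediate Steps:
d(B) = 23 (d(B) = -2 + (-3 - 2)² = -2 + (-5)² = -2 + 25 = 23)
x = 10201 (x = (-101)² = 10201)
p = -1/20448 (p = -1/(2*(23 + 10201)) = -½/10224 = -½*1/10224 = -1/20448 ≈ -4.8905e-5)
((33*(-12))*r + p) + 4485 = ((33*(-12))*22 - 1/20448) + 4485 = (-396*22 - 1/20448) + 4485 = (-8712 - 1/20448) + 4485 = -178142977/20448 + 4485 = -86433697/20448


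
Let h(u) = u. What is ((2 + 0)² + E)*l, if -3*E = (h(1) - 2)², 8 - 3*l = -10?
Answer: 22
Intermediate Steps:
l = 6 (l = 8/3 - ⅓*(-10) = 8/3 + 10/3 = 6)
E = -⅓ (E = -(1 - 2)²/3 = -⅓*(-1)² = -⅓*1 = -⅓ ≈ -0.33333)
((2 + 0)² + E)*l = ((2 + 0)² - ⅓)*6 = (2² - ⅓)*6 = (4 - ⅓)*6 = (11/3)*6 = 22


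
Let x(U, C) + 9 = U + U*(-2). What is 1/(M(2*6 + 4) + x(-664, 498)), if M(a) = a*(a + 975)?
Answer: 1/16511 ≈ 6.0566e-5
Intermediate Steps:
M(a) = a*(975 + a)
x(U, C) = -9 - U (x(U, C) = -9 + (U + U*(-2)) = -9 + (U - 2*U) = -9 - U)
1/(M(2*6 + 4) + x(-664, 498)) = 1/((2*6 + 4)*(975 + (2*6 + 4)) + (-9 - 1*(-664))) = 1/((12 + 4)*(975 + (12 + 4)) + (-9 + 664)) = 1/(16*(975 + 16) + 655) = 1/(16*991 + 655) = 1/(15856 + 655) = 1/16511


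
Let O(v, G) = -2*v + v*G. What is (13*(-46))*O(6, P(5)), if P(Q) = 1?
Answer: 3588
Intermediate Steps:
O(v, G) = -2*v + G*v
(13*(-46))*O(6, P(5)) = (13*(-46))*(6*(-2 + 1)) = -3588*(-1) = -598*(-6) = 3588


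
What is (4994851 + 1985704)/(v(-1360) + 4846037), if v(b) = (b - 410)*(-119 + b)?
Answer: 6980555/7463867 ≈ 0.93525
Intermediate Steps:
v(b) = (-410 + b)*(-119 + b)
(4994851 + 1985704)/(v(-1360) + 4846037) = (4994851 + 1985704)/((48790 + (-1360)² - 529*(-1360)) + 4846037) = 6980555/((48790 + 1849600 + 719440) + 4846037) = 6980555/(2617830 + 4846037) = 6980555/7463867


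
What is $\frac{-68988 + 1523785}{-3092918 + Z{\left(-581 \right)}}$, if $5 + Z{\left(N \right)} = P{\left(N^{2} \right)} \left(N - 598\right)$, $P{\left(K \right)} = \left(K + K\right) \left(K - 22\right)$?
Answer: $- \frac{1454797}{268670528702605} \approx -5.4148 \cdot 10^{-9}$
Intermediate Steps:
$P{\left(K \right)} = 2 K \left(-22 + K\right)$
$Z{\left(N \right)} = -5 + 2 N^{2} \left(-598 + N\right) \left(-22 + N^{2}\right)$ ($Z{\left(N \right)} = -5 + 2 N^{2} \left(-22 + N^{2}\right) \left(N - 598\right) = -5 + 2 N^{2} \left(-22 + N^{2}\right) \left(-598 + N\right) = -5 + 2 N^{2} \left(-598 + N\right) \left(-22 + N^{2}\right)$)
$\frac{-68988 + 1523785}{-3092918 + Z{\left(-581 \right)}} = \frac{-68988 + 1523785}{-3092918 + \left(-5 + 2 \left(-581\right)^{3} \left(-22 + \left(-581\right)^{2}\right) + 1196 \left(-581\right)^{2} \left(22 - \left(-581\right)^{2}\right)\right)} = \frac{1454797}{-3092918 + \left(-5 + 2 \left(-196122941\right) \left(-22 + 337561\right) + 1196 \cdot 337561 \left(22 - 337561\right)\right)} = \frac{1454797}{-3092918 + \left(-5 + 2 \left(-196122941\right) 337539 + 1196 \cdot 337561 \left(22 - 337561\right)\right)} = \frac{1454797}{-3092918 - \left(132398282764403 + 136272242845284\right)} = \frac{1454797}{-3092918 - 268670525609687} = \frac{1454797}{-268670528702605} = 1454797 \left(- \frac{1}{268670528702605}\right) = - \frac{1454797}{268670528702605}$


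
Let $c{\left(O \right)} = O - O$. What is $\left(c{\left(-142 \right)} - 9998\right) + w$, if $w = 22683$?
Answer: $12685$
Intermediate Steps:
$c{\left(O \right)} = 0$
$\left(c{\left(-142 \right)} - 9998\right) + w = \left(0 - 9998\right) + 22683 = -9998 + 22683 = 12685$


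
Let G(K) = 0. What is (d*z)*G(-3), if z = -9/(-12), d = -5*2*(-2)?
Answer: 0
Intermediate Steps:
d = 20 (d = -10*(-2) = 20)
z = ¾ (z = -9*(-1/12) = ¾ ≈ 0.75000)
(d*z)*G(-3) = (20*(¾))*0 = 15*0 = 0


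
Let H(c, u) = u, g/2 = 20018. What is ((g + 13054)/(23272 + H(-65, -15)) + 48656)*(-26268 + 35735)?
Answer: 10713289671494/23257 ≈ 4.6065e+8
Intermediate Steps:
g = 40036 (g = 2*20018 = 40036)
((g + 13054)/(23272 + H(-65, -15)) + 48656)*(-26268 + 35735) = ((40036 + 13054)/(23272 - 15) + 48656)*(-26268 + 35735) = (53090/23257 + 48656)*9467 = (1131645682/23257)*9467 = 10713289671494/23257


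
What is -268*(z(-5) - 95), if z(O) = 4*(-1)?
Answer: 26532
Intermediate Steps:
z(O) = -4
-268*(z(-5) - 95) = -268*(-4 - 95) = -268*(-99) = 26532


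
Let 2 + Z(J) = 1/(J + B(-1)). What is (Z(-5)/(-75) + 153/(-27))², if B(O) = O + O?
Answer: 350464/11025 ≈ 31.788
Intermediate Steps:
B(O) = 2*O
Z(J) = -2 + 1/(-2 + J) (Z(J) = -2 + 1/(J + 2*(-1)) = -2 + 1/(J - 2) = -2 + 1/(-2 + J))
(Z(-5)/(-75) + 153/(-27))² = (((5 - 2*(-5))/(-2 - 5))/(-75) + 153/(-27))² = (((5 + 10)/(-7))*(-1/75) + 153*(-1/27))² = (-⅐*15*(-1/75) - 17/3)² = (-15/7*(-1/75) - 17/3)² = (1/35 - 17/3)² = (-592/105)² = 350464/11025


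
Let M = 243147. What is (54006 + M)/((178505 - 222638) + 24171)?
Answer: -33017/2218 ≈ -14.886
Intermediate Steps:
(54006 + M)/((178505 - 222638) + 24171) = (54006 + 243147)/((178505 - 222638) + 24171) = 297153/(-44133 + 24171) = 297153/(-19962) = 297153*(-1/19962) = -33017/2218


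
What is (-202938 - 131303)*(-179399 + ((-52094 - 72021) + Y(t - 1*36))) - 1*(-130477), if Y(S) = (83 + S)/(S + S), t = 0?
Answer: 7304196350599/72 ≈ 1.0145e+11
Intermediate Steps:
Y(S) = (83 + S)/(2*S) (Y(S) = (83 + S)/((2*S)) = (83 + S)*(1/(2*S)) = (83 + S)/(2*S))
(-202938 - 131303)*(-179399 + ((-52094 - 72021) + Y(t - 1*36))) - 1*(-130477) = (-202938 - 131303)*(-179399 + ((-52094 - 72021) + (83 + (0 - 1*36))/(2*(0 - 1*36)))) - 1*(-130477) = -334241*(-179399 + (-124115 + (83 + (0 - 36))/(2*(0 - 36)))) + 130477 = -334241*(-179399 + (-124115 + (½)*(83 - 36)/(-36))) + 130477 = -334241*(-179399 + (-124115 + (½)*(-1/36)*47)) + 130477 = -334241*(-179399 + (-124115 - 47/72)) + 130477 = -334241*(-179399 - 8936327/72) + 130477 = -334241*(-21853055/72) + 130477 = 7304186956255/72 + 130477 = 7304196350599/72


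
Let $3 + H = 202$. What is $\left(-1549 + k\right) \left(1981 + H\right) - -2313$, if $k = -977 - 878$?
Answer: $-7418407$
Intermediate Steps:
$H = 199$ ($H = -3 + 202 = 199$)
$k = -1855$ ($k = -977 - 878 = -1855$)
$\left(-1549 + k\right) \left(1981 + H\right) - -2313 = \left(-1549 - 1855\right) \left(1981 + 199\right) - -2313 = \left(-3404\right) 2180 + 2313 = -7420720 + 2313 = -7418407$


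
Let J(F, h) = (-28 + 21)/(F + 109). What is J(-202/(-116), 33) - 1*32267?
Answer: -207251347/6423 ≈ -32267.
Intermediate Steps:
J(F, h) = -7/(109 + F)
J(-202/(-116), 33) - 1*32267 = -7/(109 - 202/(-116)) - 1*32267 = -7/(109 - 202*(-1/116)) - 32267 = -7/(109 + 101/58) - 32267 = -7/6423/58 - 32267 = -7*58/6423 - 32267 = -406/6423 - 32267 = -207251347/6423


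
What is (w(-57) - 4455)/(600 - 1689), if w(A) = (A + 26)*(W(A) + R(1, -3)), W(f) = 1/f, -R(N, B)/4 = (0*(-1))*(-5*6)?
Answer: 253904/62073 ≈ 4.0904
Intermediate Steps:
R(N, B) = 0 (R(N, B) = -4*0*(-1)*(-5*6) = -0*(-30) = -4*0 = 0)
W(f) = 1/f
w(A) = (26 + A)/A (w(A) = (A + 26)*(1/A + 0) = (26 + A)/A)
(w(-57) - 4455)/(600 - 1689) = ((26 - 57)/(-57) - 4455)/(600 - 1689) = (-1/57*(-31) - 4455)/(-1089) = (31/57 - 4455)*(-1/1089) = -253904/57*(-1/1089) = 253904/62073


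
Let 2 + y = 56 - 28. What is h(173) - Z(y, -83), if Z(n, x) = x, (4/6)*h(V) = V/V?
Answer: 169/2 ≈ 84.500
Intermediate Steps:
y = 26 (y = -2 + (56 - 28) = -2 + 28 = 26)
h(V) = 3/2 (h(V) = 3*(V/V)/2 = (3/2)*1 = 3/2)
h(173) - Z(y, -83) = 3/2 - 1*(-83) = 3/2 + 83 = 169/2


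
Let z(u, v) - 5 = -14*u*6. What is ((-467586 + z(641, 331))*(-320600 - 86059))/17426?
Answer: 212042169075/17426 ≈ 1.2168e+7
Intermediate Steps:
z(u, v) = 5 - 84*u (z(u, v) = 5 - 14*u*6 = 5 - 84*u)
((-467586 + z(641, 331))*(-320600 - 86059))/17426 = ((-467586 + (5 - 84*641))*(-320600 - 86059))/17426 = ((-467586 + (5 - 53844))*(-406659))*(1/17426) = ((-467586 - 53839)*(-406659))*(1/17426) = -521425*(-406659)*(1/17426) = 212042169075*(1/17426) = 212042169075/17426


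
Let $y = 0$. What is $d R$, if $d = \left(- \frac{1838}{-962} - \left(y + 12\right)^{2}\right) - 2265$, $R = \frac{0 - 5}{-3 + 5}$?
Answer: $\frac{2894525}{481} \approx 6017.7$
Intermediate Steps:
$R = - \frac{5}{2} \approx -2.5$
$d = - \frac{1157810}{481}$ ($d = \left(- \frac{1838}{-962} - \left(0 + 12\right)^{2}\right) - 2265 = \left(\left(-1838\right) \left(- \frac{1}{962}\right) - 12^{2}\right) - 2265 = \left(\frac{919}{481} - 144\right) - 2265 = - \frac{68345}{481} - 2265 = - \frac{1157810}{481} \approx -2407.1$)
$d R = \left(- \frac{1157810}{481}\right) \left(- \frac{5}{2}\right) = \frac{2894525}{481}$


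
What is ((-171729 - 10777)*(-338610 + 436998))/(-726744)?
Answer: 748183347/30281 ≈ 24708.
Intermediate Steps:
((-171729 - 10777)*(-338610 + 436998))/(-726744) = -182506*98388*(-1/726744) = -17956400328*(-1/726744) = 748183347/30281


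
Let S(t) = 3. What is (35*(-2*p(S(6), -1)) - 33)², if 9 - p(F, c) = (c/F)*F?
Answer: 537289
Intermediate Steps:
p(F, c) = 9 - c (p(F, c) = 9 - c/F*F = 9 - c)
(35*(-2*p(S(6), -1)) - 33)² = (35*(-2*(9 - 1*(-1))) - 33)² = (35*(-2*(9 + 1)) - 33)² = (35*(-2*10) - 33)² = (35*(-20) - 33)² = (-700 - 33)² = (-733)² = 537289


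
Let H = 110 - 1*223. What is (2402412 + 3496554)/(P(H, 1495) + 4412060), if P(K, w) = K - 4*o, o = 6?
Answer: 1966322/1470641 ≈ 1.3371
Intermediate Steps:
H = -113 (H = 110 - 223 = -113)
P(K, w) = -24 + K (P(K, w) = K - 4*6 = K - 24 = -24 + K)
(2402412 + 3496554)/(P(H, 1495) + 4412060) = (2402412 + 3496554)/((-24 - 113) + 4412060) = 5898966/(-137 + 4412060) = 5898966/4411923 = 5898966*(1/4411923) = 1966322/1470641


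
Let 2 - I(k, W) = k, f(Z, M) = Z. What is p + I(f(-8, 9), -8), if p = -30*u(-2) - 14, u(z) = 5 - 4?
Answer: -34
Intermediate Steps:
u(z) = 1
I(k, W) = 2 - k
p = -44 (p = -30*1 - 14 = -30 - 14 = -44)
p + I(f(-8, 9), -8) = -44 + (2 - 1*(-8)) = -44 + (2 + 8) = -44 + 10 = -34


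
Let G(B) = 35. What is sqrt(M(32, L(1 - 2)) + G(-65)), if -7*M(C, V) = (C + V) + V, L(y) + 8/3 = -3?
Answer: sqrt(14133)/21 ≈ 5.6611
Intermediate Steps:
L(y) = -17/3 (L(y) = -8/3 - 3 = -17/3)
M(C, V) = -2*V/7 - C/7 (M(C, V) = -((C + V) + V)/7 = -(C + 2*V)/7 = -2*V/7 - C/7)
sqrt(M(32, L(1 - 2)) + G(-65)) = sqrt((-2/7*(-17/3) - 1/7*32) + 35) = sqrt((34/21 - 32/7) + 35) = sqrt(-62/21 + 35) = sqrt(673/21) = sqrt(14133)/21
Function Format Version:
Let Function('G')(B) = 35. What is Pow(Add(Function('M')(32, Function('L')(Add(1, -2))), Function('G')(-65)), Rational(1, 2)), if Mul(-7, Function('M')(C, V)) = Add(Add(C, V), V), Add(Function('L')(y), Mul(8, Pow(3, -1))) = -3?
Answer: Mul(Rational(1, 21), Pow(14133, Rational(1, 2))) ≈ 5.6611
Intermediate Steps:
Function('L')(y) = Rational(-17, 3) (Function('L')(y) = Add(Rational(-8, 3), -3) = Rational(-17, 3))
Function('M')(C, V) = Add(Mul(Rational(-2, 7), V), Mul(Rational(-1, 7), C)) (Function('M')(C, V) = Mul(Rational(-1, 7), Add(Add(C, V), V)) = Mul(Rational(-1, 7), Add(C, Mul(2, V))) = Add(Mul(Rational(-2, 7), V), Mul(Rational(-1, 7), C)))
Pow(Add(Function('M')(32, Function('L')(Add(1, -2))), Function('G')(-65)), Rational(1, 2)) = Pow(Add(Add(Mul(Rational(-2, 7), Rational(-17, 3)), Mul(Rational(-1, 7), 32)), 35), Rational(1, 2)) = Pow(Add(Add(Rational(34, 21), Rational(-32, 7)), 35), Rational(1, 2)) = Pow(Add(Rational(-62, 21), 35), Rational(1, 2)) = Pow(Rational(673, 21), Rational(1, 2)) = Mul(Rational(1, 21), Pow(14133, Rational(1, 2)))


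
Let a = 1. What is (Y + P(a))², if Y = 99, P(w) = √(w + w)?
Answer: (99 + √2)² ≈ 10083.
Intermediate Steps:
P(w) = √2*√w (P(w) = √(2*w) = √2*√w)
(Y + P(a))² = (99 + √2*√1)² = (99 + √2*1)² = (99 + √2)²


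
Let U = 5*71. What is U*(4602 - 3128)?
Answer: 523270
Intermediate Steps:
U = 355
U*(4602 - 3128) = 355*(4602 - 3128) = 355*1474 = 523270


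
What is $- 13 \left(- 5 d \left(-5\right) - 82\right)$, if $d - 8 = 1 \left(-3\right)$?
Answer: $-559$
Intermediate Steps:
$d = 5$ ($d = 8 + 1 \left(-3\right) = 8 - 3 = 5$)
$- 13 \left(- 5 d \left(-5\right) - 82\right) = - 13 \left(\left(-5\right) 5 \left(-5\right) - 82\right) = - 13 \left(\left(-25\right) \left(-5\right) - 82\right) = - 13 \left(125 - 82\right) = \left(-13\right) 43 = -559$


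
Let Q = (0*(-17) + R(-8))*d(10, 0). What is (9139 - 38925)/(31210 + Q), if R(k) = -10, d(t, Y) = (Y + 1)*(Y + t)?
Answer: -14893/15555 ≈ -0.95744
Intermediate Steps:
d(t, Y) = (1 + Y)*(Y + t)
Q = -100 (Q = (0*(-17) - 10)*(0 + 10 + 0² + 0*10) = (0 - 10)*(0 + 10 + 0 + 0) = -10*10 = -100)
(9139 - 38925)/(31210 + Q) = (9139 - 38925)/(31210 - 100) = -29786/31110 = -29786*1/31110 = -14893/15555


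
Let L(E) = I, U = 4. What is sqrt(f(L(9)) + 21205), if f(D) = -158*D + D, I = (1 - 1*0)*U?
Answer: 19*sqrt(57) ≈ 143.45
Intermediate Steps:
I = 4 (I = (1 - 1*0)*4 = (1 + 0)*4 = 1*4 = 4)
L(E) = 4
f(D) = -157*D
sqrt(f(L(9)) + 21205) = sqrt(-157*4 + 21205) = sqrt(-628 + 21205) = sqrt(20577) = 19*sqrt(57)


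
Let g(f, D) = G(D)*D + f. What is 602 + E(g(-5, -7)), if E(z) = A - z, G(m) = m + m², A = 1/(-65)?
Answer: 58564/65 ≈ 900.98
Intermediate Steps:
A = -1/65 ≈ -0.015385
g(f, D) = f + D²*(1 + D) (g(f, D) = (D*(1 + D))*D + f = D²*(1 + D) + f = f + D²*(1 + D))
E(z) = -1/65 - z
602 + E(g(-5, -7)) = 602 + (-1/65 - (-5 + (-7)²*(1 - 7))) = 602 + (-1/65 - (-5 + 49*(-6))) = 602 + (-1/65 - (-5 - 294)) = 602 + (-1/65 - 1*(-299)) = 602 + (-1/65 + 299) = 602 + 19434/65 = 58564/65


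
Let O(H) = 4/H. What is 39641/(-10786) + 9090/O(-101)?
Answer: -1237834663/5393 ≈ -2.2953e+5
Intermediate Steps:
39641/(-10786) + 9090/O(-101) = 39641/(-10786) + 9090/((4/(-101))) = 39641*(-1/10786) + 9090/((4*(-1/101))) = -39641/10786 + 9090/(-4/101) = -39641/10786 + 9090*(-101/4) = -39641/10786 - 459045/2 = -1237834663/5393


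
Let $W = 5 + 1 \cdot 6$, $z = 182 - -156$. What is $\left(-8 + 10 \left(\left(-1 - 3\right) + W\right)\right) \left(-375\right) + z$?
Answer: $-22912$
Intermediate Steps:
$z = 338$ ($z = 182 + 156 = 338$)
$W = 11$ ($W = 5 + 6 = 11$)
$\left(-8 + 10 \left(\left(-1 - 3\right) + W\right)\right) \left(-375\right) + z = \left(-8 + 10 \left(\left(-1 - 3\right) + 11\right)\right) \left(-375\right) + 338 = \left(-8 + 10 \left(-4 + 11\right)\right) \left(-375\right) + 338 = \left(-8 + 10 \cdot 7\right) \left(-375\right) + 338 = \left(-8 + 70\right) \left(-375\right) + 338 = 62 \left(-375\right) + 338 = -23250 + 338 = -22912$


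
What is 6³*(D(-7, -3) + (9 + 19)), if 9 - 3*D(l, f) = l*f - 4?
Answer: 5472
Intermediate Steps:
D(l, f) = 13/3 - f*l/3 (D(l, f) = 3 - (l*f - 4)/3 = 3 - (f*l - 4)/3 = 3 - (-4 + f*l)/3 = 3 + (4/3 - f*l/3) = 13/3 - f*l/3)
6³*(D(-7, -3) + (9 + 19)) = 6³*((13/3 - ⅓*(-3)*(-7)) + (9 + 19)) = 216*((13/3 - 7) + 28) = 216*(-8/3 + 28) = 216*(76/3) = 5472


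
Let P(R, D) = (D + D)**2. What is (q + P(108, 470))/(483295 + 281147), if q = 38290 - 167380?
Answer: 377255/382221 ≈ 0.98701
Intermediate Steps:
P(R, D) = 4*D**2 (P(R, D) = (2*D)**2 = 4*D**2)
q = -129090
(q + P(108, 470))/(483295 + 281147) = (-129090 + 4*470**2)/(483295 + 281147) = (-129090 + 4*220900)/764442 = (-129090 + 883600)*(1/764442) = 754510*(1/764442) = 377255/382221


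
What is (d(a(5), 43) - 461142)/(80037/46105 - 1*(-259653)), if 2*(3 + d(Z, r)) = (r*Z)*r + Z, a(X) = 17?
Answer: -10268044550/5985690801 ≈ -1.7154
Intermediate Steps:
d(Z, r) = -3 + Z/2 + Z*r**2/2 (d(Z, r) = -3 + ((r*Z)*r + Z)/2 = -3 + ((Z*r)*r + Z)/2 = -3 + (Z*r**2 + Z)/2 = -3 + (Z + Z*r**2)/2 = -3 + (Z/2 + Z*r**2/2) = -3 + Z/2 + Z*r**2/2)
(d(a(5), 43) - 461142)/(80037/46105 - 1*(-259653)) = ((-3 + (1/2)*17 + (1/2)*17*43**2) - 461142)/(80037/46105 - 1*(-259653)) = ((-3 + 17/2 + (1/2)*17*1849) - 461142)/(80037*(1/46105) + 259653) = ((-3 + 17/2 + 31433/2) - 461142)/(80037/46105 + 259653) = (15722 - 461142)/(11971381602/46105) = -445420*46105/11971381602 = -10268044550/5985690801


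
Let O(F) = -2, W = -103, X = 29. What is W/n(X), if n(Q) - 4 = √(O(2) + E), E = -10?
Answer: -103/7 + 103*I*√3/14 ≈ -14.714 + 12.743*I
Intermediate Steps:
n(Q) = 4 + 2*I*√3 (n(Q) = 4 + √(-2 - 10) = 4 + √(-12) = 4 + 2*I*√3)
W/n(X) = -103/(4 + 2*I*√3)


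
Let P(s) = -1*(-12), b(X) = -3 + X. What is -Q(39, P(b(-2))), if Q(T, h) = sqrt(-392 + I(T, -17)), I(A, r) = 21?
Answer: -I*sqrt(371) ≈ -19.261*I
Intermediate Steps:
P(s) = 12
Q(T, h) = I*sqrt(371) (Q(T, h) = sqrt(-392 + 21) = sqrt(-371) = I*sqrt(371))
-Q(39, P(b(-2))) = -I*sqrt(371)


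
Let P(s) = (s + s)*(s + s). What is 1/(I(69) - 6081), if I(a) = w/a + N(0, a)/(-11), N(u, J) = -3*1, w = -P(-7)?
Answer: -759/4617428 ≈ -0.00016438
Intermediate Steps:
P(s) = 4*s**2 (P(s) = (2*s)*(2*s) = 4*s**2)
w = -196 (w = -4*(-7)**2 = -4*49 = -1*196 = -196)
N(u, J) = -3
I(a) = 3/11 - 196/a (I(a) = -196/a - 3/(-11) = -196/a - 3*(-1/11) = -196/a + 3/11 = 3/11 - 196/a)
1/(I(69) - 6081) = 1/((3/11 - 196/69) - 6081) = 1/(-1949/759 - 6081) = 1/(-4617428/759) = -759/4617428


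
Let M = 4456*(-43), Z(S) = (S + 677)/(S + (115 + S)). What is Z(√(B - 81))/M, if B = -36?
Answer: (-3*√13 + 677*I)/(191608*(-115*I + 6*√13)) ≈ -2.9763e-5 + 5.108e-6*I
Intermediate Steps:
Z(S) = (677 + S)/(115 + 2*S)
M = -191608
Z(√(B - 81))/M = ((677 + √(-36 - 81))/(115 + 2*√(-36 - 81)))/(-191608) = ((677 + √(-117))/(115 + 2*√(-117)))*(-1/191608) = ((677 + 3*I*√13)/(115 + 2*(3*I*√13)))*(-1/191608) = ((677 + 3*I*√13)/(115 + 6*I*√13))*(-1/191608) = -(677 + 3*I*√13)/(191608*(115 + 6*I*√13))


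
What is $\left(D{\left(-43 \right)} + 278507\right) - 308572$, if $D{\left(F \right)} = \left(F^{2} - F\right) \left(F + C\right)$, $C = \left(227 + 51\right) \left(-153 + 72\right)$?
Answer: $-42715477$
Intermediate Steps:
$C = -22518$ ($C = 278 \left(-81\right) = -22518$)
$D{\left(F \right)} = \left(-22518 + F\right) \left(F^{2} - F\right)$ ($D{\left(F \right)} = \left(F^{2} - F\right) \left(F - 22518\right) = \left(F^{2} - F\right) \left(-22518 + F\right) = \left(-22518 + F\right) \left(F^{2} - F\right)$)
$\left(D{\left(-43 \right)} + 278507\right) - 308572 = \left(- 43 \left(22518 + \left(-43\right)^{2} - -968317\right) + 278507\right) - 308572 = \left(- 43 \left(22518 + 1849 + 968317\right) + 278507\right) - 308572 = \left(\left(-43\right) 992684 + 278507\right) - 308572 = \left(-42685412 + 278507\right) - 308572 = -42406905 - 308572 = -42715477$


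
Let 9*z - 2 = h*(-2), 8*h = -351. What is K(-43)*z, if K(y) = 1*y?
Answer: -15437/36 ≈ -428.81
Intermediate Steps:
h = -351/8 (h = (⅛)*(-351) = -351/8 ≈ -43.875)
z = 359/36 (z = 2/9 + (-351/8*(-2))/9 = 2/9 + (⅑)*(351/4) = 2/9 + 39/4 = 359/36 ≈ 9.9722)
K(y) = y
K(-43)*z = -43*359/36 = -15437/36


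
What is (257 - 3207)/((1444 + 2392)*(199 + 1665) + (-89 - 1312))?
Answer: -2950/7148903 ≈ -0.00041265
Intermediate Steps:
(257 - 3207)/((1444 + 2392)*(199 + 1665) + (-89 - 1312)) = -2950/(3836*1864 - 1401) = -2950/(7150304 - 1401) = -2950/7148903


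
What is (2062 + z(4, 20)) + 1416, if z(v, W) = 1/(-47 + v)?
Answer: 149553/43 ≈ 3478.0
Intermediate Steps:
(2062 + z(4, 20)) + 1416 = (2062 + 1/(-47 + 4)) + 1416 = (2062 + 1/(-43)) + 1416 = (2062 - 1/43) + 1416 = 88665/43 + 1416 = 149553/43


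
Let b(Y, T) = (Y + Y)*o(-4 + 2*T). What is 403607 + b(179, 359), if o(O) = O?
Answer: 659219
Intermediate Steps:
b(Y, T) = 2*Y*(-4 + 2*T) (b(Y, T) = (Y + Y)*(-4 + 2*T) = (2*Y)*(-4 + 2*T) = 2*Y*(-4 + 2*T))
403607 + b(179, 359) = 403607 + 4*179*(-2 + 359) = 403607 + 4*179*357 = 403607 + 255612 = 659219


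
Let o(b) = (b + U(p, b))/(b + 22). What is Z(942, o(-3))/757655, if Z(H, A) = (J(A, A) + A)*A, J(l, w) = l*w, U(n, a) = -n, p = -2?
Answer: 18/5196755645 ≈ 3.4637e-9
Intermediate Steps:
o(b) = (2 + b)/(22 + b) (o(b) = (b - 1*(-2))/(b + 22) = (b + 2)/(22 + b) = (2 + b)/(22 + b))
Z(H, A) = A*(A + A²) (Z(H, A) = (A*A + A)*A = (A² + A)*A = (A + A²)*A = A*(A + A²))
Z(942, o(-3))/757655 = (((2 - 3)/(22 - 3))²*(1 + (2 - 3)/(22 - 3)))/757655 = ((-1/19)²*(1 - 1/19))*(1/757655) = ((1/361)*(18/19))*(1/757655) = (18/6859)*(1/757655) = 18/5196755645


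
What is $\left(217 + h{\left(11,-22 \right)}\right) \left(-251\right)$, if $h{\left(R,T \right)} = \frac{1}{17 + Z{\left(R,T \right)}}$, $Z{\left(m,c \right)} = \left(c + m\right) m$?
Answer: $- \frac{5664317}{104} \approx -54465.0$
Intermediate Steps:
$Z{\left(m,c \right)} = m \left(c + m\right)$
$h{\left(R,T \right)} = \frac{1}{17 + R \left(R + T\right)}$ ($h{\left(R,T \right)} = \frac{1}{17 + R \left(T + R\right)} = \frac{1}{17 + R \left(R + T\right)}$)
$\left(217 + h{\left(11,-22 \right)}\right) \left(-251\right) = \left(217 + \frac{1}{17 + 11 \left(11 - 22\right)}\right) \left(-251\right) = \left(217 + \frac{1}{17 + 11 \left(-11\right)}\right) \left(-251\right) = \left(217 + \frac{1}{17 - 121}\right) \left(-251\right) = \left(217 + \frac{1}{-104}\right) \left(-251\right) = \left(217 - \frac{1}{104}\right) \left(-251\right) = \frac{22567}{104} \left(-251\right) = - \frac{5664317}{104}$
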